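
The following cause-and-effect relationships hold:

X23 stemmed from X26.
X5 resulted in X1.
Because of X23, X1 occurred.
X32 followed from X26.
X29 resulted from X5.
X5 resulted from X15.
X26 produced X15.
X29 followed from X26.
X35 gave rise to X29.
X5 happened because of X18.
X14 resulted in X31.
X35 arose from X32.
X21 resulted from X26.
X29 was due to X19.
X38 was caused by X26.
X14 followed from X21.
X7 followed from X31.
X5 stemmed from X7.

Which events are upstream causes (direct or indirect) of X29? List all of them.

X14, X15, X18, X19, X21, X26, X31, X32, X35, X5, X7

Immediate causes of X29: X26, X19, X5, X35.
Further upstream: X21, X14, X31, X32, X18, X15, X7.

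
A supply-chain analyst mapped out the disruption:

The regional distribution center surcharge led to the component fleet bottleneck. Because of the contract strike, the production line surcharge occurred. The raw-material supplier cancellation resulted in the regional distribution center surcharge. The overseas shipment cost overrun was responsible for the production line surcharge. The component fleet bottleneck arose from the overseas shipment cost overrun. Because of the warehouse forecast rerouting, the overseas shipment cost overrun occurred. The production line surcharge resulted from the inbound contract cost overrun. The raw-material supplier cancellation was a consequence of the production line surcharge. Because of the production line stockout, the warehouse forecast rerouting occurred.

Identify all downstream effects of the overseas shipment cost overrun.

the component fleet bottleneck, the production line surcharge, the raw-material supplier cancellation, the regional distribution center surcharge

Direct effects: the production line surcharge, the component fleet bottleneck.
2 steps out: the raw-material supplier cancellation.
3 steps out: the regional distribution center surcharge.
Not reachable from it: the production line stockout, the inbound contract cost overrun, the contract strike, the warehouse forecast rerouting.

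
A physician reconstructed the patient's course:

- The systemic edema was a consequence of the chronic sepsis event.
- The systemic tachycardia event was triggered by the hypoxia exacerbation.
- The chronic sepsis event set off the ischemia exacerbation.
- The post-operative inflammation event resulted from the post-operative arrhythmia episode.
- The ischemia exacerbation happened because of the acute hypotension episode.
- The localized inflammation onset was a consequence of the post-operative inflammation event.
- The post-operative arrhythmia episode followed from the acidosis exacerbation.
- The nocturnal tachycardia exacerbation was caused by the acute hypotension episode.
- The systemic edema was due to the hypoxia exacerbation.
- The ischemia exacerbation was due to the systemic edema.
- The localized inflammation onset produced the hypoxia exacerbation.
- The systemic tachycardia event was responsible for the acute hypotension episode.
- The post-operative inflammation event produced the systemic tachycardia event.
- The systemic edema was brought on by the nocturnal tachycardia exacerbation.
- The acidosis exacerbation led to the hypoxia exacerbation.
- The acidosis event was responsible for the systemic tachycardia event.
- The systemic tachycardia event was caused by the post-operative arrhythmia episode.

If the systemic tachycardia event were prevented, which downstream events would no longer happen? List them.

the acute hypotension episode, the nocturnal tachycardia exacerbation

Downstream of the systemic tachycardia event: the acute hypotension episode, the nocturnal tachycardia exacerbation, the systemic edema, the ischemia exacerbation.
Of those, still caused via another path: the systemic edema, the ischemia exacerbation.
The remainder have no surviving cause.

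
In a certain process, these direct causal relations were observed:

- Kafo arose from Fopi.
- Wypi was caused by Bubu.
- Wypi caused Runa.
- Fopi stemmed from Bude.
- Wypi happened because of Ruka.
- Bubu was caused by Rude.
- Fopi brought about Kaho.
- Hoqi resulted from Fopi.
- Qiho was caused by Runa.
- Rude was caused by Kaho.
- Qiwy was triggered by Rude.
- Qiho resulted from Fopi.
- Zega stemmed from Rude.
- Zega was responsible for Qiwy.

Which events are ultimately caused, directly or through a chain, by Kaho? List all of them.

Bubu, Qiho, Qiwy, Rude, Runa, Wypi, Zega

Direct effects: Rude.
2 steps out: Bubu, Zega, Qiwy.
3 steps out: Wypi.
4 steps out: Runa.
5 steps out: Qiho.
Not reachable from it: Bude, Fopi, Hoqi, Kafo, Ruka.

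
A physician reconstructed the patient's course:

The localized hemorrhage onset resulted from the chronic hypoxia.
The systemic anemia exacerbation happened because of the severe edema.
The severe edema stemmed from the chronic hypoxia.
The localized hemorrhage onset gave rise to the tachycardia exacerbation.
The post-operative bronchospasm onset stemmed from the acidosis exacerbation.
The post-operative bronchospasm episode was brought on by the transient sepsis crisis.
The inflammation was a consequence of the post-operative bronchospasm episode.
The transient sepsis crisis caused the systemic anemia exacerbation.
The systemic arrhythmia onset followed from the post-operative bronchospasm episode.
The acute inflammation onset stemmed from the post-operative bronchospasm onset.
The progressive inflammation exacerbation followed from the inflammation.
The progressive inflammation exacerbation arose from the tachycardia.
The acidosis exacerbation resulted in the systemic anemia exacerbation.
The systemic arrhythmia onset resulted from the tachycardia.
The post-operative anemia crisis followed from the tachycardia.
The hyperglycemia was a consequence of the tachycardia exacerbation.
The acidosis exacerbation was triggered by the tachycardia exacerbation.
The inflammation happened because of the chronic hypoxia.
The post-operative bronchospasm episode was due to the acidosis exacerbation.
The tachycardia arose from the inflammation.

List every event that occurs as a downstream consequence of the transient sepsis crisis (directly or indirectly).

the inflammation, the post-operative anemia crisis, the post-operative bronchospasm episode, the progressive inflammation exacerbation, the systemic anemia exacerbation, the systemic arrhythmia onset, the tachycardia

Direct effects: the systemic anemia exacerbation, the post-operative bronchospasm episode.
2 steps out: the inflammation, the systemic arrhythmia onset.
3 steps out: the tachycardia, the progressive inflammation exacerbation.
4 steps out: the post-operative anemia crisis.
Not reachable from it: the chronic hypoxia, the severe edema, the localized hemorrhage onset, the tachycardia exacerbation, the hyperglycemia, the acidosis exacerbation, the post-operative bronchospasm onset, the acute inflammation onset.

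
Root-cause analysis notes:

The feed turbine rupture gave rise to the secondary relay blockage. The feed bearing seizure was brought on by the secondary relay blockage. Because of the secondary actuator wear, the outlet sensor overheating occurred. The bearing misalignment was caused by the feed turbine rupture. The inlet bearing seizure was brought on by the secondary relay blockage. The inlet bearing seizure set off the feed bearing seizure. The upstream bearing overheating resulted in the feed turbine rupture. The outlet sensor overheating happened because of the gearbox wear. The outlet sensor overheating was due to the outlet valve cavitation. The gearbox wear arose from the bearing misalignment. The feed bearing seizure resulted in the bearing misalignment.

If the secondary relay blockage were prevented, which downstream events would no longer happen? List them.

Downstream of the secondary relay blockage: the inlet bearing seizure, the feed bearing seizure, the bearing misalignment, the gearbox wear, the outlet sensor overheating.
Of those, still caused via another path: the bearing misalignment, the gearbox wear, the outlet sensor overheating.
The remainder have no surviving cause.

the feed bearing seizure, the inlet bearing seizure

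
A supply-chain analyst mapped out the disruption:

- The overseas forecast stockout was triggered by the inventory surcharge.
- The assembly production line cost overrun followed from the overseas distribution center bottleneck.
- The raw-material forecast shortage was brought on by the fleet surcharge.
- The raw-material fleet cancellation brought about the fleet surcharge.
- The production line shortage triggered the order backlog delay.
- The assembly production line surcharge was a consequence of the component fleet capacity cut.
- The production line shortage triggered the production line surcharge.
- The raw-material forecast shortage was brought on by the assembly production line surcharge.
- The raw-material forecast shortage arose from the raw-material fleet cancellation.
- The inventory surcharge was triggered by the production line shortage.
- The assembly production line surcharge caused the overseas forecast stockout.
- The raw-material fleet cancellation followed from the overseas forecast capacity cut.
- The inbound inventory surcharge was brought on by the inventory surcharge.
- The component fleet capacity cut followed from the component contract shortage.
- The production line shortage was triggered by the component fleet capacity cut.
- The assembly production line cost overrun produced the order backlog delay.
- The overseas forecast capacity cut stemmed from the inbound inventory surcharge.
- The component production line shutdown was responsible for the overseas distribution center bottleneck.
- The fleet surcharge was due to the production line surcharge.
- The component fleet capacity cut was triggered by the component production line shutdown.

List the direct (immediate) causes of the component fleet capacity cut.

the component contract shortage, the component production line shutdown

the component contract shortage, the component production line shutdown → the component fleet capacity cut with nothing further upstream stated.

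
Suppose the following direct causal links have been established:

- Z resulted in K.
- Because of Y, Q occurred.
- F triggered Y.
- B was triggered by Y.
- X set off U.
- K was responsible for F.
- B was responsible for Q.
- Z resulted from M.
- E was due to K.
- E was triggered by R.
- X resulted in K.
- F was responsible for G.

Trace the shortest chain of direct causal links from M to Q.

M → Z
Z → K
K → F
F → Y
Y → Q
Length: 5 steps.

M → Z → K → F → Y → Q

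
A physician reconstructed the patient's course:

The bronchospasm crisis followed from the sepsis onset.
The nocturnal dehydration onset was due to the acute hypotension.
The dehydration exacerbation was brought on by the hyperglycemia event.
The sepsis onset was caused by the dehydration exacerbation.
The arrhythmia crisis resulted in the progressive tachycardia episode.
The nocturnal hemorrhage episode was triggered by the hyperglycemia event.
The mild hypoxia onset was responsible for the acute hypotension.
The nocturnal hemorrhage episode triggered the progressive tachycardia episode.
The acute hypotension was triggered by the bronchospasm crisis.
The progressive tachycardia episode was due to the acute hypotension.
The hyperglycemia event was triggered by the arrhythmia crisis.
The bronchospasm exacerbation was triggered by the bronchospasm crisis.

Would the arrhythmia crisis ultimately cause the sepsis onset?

There is a causal chain: the arrhythmia crisis → the hyperglycemia event → the dehydration exacerbation → the sepsis onset.

Yes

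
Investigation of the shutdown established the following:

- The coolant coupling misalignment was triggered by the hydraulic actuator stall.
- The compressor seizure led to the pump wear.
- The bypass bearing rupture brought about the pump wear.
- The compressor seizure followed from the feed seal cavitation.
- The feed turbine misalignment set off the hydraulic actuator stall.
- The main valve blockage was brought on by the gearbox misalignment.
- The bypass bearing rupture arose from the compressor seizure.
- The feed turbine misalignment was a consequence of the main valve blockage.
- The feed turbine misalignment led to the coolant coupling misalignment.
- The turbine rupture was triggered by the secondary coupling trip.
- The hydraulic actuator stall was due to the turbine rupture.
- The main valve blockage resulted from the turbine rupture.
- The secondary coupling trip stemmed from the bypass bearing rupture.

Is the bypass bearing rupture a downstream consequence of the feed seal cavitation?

Yes

There is a causal chain: the feed seal cavitation → the compressor seizure → the bypass bearing rupture.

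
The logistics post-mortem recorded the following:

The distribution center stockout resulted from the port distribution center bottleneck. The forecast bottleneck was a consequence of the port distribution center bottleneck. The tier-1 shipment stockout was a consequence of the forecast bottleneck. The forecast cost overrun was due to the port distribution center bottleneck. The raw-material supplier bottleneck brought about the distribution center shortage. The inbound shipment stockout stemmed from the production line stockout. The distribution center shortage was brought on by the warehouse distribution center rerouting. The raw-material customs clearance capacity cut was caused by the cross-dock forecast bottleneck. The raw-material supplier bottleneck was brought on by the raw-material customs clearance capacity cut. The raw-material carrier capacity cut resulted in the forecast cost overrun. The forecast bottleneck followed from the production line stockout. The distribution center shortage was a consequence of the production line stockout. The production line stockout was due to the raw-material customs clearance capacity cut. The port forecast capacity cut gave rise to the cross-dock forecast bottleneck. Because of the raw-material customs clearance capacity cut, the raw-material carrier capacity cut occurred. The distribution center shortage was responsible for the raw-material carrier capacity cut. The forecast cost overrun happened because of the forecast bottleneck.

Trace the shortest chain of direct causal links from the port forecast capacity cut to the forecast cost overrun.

the port forecast capacity cut → the cross-dock forecast bottleneck → the raw-material customs clearance capacity cut → the raw-material carrier capacity cut → the forecast cost overrun

the port forecast capacity cut → the cross-dock forecast bottleneck
the cross-dock forecast bottleneck → the raw-material customs clearance capacity cut
the raw-material customs clearance capacity cut → the raw-material carrier capacity cut
the raw-material carrier capacity cut → the forecast cost overrun
Length: 4 steps.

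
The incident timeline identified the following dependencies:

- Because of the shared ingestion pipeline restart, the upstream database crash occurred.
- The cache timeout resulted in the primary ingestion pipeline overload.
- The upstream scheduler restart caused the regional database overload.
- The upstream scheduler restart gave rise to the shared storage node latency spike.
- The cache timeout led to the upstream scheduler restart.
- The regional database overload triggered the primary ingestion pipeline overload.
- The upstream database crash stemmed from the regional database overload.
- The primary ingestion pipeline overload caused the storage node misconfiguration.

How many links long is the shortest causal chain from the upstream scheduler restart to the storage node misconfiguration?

3

Shortest chain: the upstream scheduler restart → the regional database overload → the primary ingestion pipeline overload → the storage node misconfiguration.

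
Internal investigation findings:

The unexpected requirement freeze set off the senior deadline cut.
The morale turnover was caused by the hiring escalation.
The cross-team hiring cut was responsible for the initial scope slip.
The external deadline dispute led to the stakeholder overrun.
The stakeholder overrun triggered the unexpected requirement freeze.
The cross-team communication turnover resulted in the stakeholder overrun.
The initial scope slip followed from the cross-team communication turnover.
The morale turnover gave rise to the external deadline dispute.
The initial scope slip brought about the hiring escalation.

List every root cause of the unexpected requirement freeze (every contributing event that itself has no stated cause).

the cross-team communication turnover, the cross-team hiring cut

Tracing upstream from the unexpected requirement freeze: the unexpected requirement freeze ← the stakeholder overrun ← the cross-team communication turnover.
A separate upstream branch: the unexpected requirement freeze ← the stakeholder overrun ← the external deadline dispute ← the morale turnover ← the hiring escalation ← the initial scope slip ← the cross-team hiring cut.
Each of those chain origins has no stated cause.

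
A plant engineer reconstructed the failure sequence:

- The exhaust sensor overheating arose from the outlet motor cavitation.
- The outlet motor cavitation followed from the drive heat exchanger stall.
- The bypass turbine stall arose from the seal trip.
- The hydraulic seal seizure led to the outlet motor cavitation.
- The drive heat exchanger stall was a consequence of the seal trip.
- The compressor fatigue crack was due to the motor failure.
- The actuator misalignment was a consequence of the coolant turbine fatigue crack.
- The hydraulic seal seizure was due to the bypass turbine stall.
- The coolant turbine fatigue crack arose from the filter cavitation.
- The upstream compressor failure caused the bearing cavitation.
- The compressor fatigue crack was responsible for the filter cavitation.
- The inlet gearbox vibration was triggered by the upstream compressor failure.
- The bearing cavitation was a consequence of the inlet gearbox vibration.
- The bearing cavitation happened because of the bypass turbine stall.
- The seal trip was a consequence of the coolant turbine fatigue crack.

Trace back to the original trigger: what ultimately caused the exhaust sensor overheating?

the motor failure

Tracing upstream from the exhaust sensor overheating: the exhaust sensor overheating ← the outlet motor cavitation ← the drive heat exchanger stall ← the seal trip ← the coolant turbine fatigue crack ← the filter cavitation ← the compressor fatigue crack ← the motor failure.
The motor failure has no stated cause, so it is the root.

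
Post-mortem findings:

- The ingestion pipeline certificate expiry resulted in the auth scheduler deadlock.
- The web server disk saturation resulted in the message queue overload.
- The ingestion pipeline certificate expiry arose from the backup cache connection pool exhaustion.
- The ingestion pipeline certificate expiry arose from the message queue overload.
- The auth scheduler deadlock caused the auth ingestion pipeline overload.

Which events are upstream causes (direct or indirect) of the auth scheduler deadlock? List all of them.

the backup cache connection pool exhaustion, the ingestion pipeline certificate expiry, the message queue overload, the web server disk saturation

Immediate cause of the auth scheduler deadlock: the ingestion pipeline certificate expiry.
Further upstream: the web server disk saturation, the message queue overload, the backup cache connection pool exhaustion.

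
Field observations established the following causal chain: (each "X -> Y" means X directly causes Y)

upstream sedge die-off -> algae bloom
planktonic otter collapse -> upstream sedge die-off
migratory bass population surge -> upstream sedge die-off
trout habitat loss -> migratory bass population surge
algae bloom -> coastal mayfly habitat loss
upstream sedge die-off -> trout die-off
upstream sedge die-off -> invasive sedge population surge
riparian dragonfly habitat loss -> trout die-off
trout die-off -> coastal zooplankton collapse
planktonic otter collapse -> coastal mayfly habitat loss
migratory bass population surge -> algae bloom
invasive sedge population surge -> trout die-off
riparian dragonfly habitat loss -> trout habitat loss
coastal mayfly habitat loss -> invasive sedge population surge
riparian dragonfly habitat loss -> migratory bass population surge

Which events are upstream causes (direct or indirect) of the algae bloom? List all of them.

the migratory bass population surge, the planktonic otter collapse, the riparian dragonfly habitat loss, the trout habitat loss, the upstream sedge die-off

Immediate causes of the algae bloom: the migratory bass population surge, the upstream sedge die-off.
Further upstream: the riparian dragonfly habitat loss, the trout habitat loss, the planktonic otter collapse.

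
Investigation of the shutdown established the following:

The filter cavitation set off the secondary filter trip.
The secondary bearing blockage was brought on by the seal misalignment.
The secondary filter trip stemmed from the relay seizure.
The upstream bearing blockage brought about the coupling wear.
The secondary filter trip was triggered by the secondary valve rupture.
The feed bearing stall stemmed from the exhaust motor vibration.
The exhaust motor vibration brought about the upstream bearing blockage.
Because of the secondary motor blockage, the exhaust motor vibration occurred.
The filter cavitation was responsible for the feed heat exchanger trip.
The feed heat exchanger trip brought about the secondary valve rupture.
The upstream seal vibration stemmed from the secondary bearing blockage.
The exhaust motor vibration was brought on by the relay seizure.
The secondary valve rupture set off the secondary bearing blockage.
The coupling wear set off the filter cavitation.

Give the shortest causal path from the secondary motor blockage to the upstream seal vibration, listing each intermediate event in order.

the secondary motor blockage → the exhaust motor vibration
the exhaust motor vibration → the upstream bearing blockage
the upstream bearing blockage → the coupling wear
the coupling wear → the filter cavitation
the filter cavitation → the feed heat exchanger trip
the feed heat exchanger trip → the secondary valve rupture
the secondary valve rupture → the secondary bearing blockage
the secondary bearing blockage → the upstream seal vibration
Length: 8 steps.

the secondary motor blockage → the exhaust motor vibration → the upstream bearing blockage → the coupling wear → the filter cavitation → the feed heat exchanger trip → the secondary valve rupture → the secondary bearing blockage → the upstream seal vibration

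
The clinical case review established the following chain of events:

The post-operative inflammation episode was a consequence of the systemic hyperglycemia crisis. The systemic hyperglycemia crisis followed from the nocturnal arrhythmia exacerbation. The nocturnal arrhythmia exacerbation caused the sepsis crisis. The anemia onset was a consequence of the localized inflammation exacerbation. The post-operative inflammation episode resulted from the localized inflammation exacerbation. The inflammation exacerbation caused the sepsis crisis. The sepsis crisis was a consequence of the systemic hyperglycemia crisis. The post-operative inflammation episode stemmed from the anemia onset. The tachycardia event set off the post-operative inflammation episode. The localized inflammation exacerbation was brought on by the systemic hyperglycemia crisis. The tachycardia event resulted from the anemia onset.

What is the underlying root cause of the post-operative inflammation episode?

Tracing upstream from the post-operative inflammation episode: the post-operative inflammation episode ← the systemic hyperglycemia crisis ← the nocturnal arrhythmia exacerbation.
The nocturnal arrhythmia exacerbation has no stated cause, so it is the root.

the nocturnal arrhythmia exacerbation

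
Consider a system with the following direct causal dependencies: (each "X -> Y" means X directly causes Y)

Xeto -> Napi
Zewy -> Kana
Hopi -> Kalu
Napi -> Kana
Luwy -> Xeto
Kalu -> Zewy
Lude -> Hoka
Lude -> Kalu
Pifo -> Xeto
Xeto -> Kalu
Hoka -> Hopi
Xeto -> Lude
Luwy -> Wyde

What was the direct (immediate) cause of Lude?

Xeto

Upstream contributors include Luwy, Pifo, but only Xeto feeds directly into Lude.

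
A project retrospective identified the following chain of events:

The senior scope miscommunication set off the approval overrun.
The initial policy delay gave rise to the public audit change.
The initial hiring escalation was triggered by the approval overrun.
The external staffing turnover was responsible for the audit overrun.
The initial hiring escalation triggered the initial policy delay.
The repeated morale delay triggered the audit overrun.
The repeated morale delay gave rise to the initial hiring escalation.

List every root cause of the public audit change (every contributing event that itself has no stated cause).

the repeated morale delay, the senior scope miscommunication

Tracing upstream from the public audit change: the public audit change ← the initial policy delay ← the initial hiring escalation ← the repeated morale delay.
A separate upstream branch: the public audit change ← the initial policy delay ← the initial hiring escalation ← the approval overrun ← the senior scope miscommunication.
Each of those chain origins has no stated cause.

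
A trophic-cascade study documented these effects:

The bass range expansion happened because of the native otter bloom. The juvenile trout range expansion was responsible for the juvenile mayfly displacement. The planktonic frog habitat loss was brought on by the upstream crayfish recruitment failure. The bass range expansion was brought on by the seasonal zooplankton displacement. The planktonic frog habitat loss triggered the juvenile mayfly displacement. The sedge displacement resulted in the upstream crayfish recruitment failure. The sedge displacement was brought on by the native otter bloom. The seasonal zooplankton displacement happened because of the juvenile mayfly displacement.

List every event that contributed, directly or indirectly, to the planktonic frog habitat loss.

the native otter bloom, the sedge displacement, the upstream crayfish recruitment failure

Immediate cause of the planktonic frog habitat loss: the upstream crayfish recruitment failure.
Further upstream: the native otter bloom, the sedge displacement.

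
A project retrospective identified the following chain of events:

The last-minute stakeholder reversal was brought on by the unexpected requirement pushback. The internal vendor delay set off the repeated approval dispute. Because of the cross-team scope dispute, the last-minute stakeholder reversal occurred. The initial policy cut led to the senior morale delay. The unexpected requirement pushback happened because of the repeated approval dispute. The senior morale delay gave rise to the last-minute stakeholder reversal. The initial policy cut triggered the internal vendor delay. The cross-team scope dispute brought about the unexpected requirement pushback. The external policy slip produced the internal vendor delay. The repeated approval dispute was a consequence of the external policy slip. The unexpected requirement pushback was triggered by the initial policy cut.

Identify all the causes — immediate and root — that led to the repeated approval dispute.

Immediate causes of the repeated approval dispute: the external policy slip, the internal vendor delay.
Further upstream: the initial policy cut.

the external policy slip, the initial policy cut, the internal vendor delay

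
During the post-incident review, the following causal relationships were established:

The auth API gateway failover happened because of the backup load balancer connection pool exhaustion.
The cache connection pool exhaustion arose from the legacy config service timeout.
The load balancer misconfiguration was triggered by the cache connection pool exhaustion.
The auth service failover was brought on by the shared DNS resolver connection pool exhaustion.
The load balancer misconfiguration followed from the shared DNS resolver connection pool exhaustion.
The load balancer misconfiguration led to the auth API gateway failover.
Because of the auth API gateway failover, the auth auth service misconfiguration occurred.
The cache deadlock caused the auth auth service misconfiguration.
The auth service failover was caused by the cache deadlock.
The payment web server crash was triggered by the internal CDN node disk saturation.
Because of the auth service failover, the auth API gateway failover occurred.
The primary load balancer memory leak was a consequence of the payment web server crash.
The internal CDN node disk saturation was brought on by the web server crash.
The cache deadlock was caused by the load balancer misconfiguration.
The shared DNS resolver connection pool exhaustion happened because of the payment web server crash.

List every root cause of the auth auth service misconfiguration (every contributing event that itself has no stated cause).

Tracing upstream from the auth auth service misconfiguration: the auth auth service misconfiguration ← the cache deadlock ← the load balancer misconfiguration ← the cache connection pool exhaustion ← the legacy config service timeout.
A separate upstream branch: the auth auth service misconfiguration ← the cache deadlock ← the load balancer misconfiguration ← the shared DNS resolver connection pool exhaustion ← the payment web server crash ← the internal CDN node disk saturation ← the web server crash.
A separate upstream branch: the auth auth service misconfiguration ← the auth API gateway failover ← the backup load balancer connection pool exhaustion.
Each of those chain origins has no stated cause.

the backup load balancer connection pool exhaustion, the legacy config service timeout, the web server crash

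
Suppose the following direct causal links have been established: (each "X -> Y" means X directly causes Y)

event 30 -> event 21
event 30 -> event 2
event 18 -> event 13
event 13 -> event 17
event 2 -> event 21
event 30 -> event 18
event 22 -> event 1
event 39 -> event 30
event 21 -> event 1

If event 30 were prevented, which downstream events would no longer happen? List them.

Downstream of event 30: event 2, event 18, event 21, event 1, event 13, event 17.
Of those, still caused via another path: event 1.
The remainder have no surviving cause.

event 13, event 17, event 18, event 2, event 21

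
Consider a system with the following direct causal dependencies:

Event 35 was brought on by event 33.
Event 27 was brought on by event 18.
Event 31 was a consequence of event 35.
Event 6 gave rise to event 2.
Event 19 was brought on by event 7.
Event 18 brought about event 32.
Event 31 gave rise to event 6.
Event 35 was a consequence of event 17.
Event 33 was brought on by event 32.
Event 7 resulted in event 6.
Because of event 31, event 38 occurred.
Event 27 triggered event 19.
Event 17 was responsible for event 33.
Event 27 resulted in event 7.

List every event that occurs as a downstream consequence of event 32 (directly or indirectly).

Direct effects: event 33.
2 steps out: event 35.
3 steps out: event 31.
4 steps out: event 6, event 38.
5 steps out: event 2.
Not reachable from it: event 18, event 27, event 7, event 19, event 17.

event 2, event 31, event 33, event 35, event 38, event 6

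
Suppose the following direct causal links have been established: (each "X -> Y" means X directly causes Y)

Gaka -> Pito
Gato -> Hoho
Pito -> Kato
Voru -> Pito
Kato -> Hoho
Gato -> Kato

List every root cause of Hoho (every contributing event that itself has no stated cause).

Tracing upstream from Hoho: Hoho ← Kato ← Pito ← Gaka.
A separate upstream branch: Hoho ← Kato ← Pito ← Voru.
A separate upstream branch: Hoho ← Gato.
Each of those chain origins has no stated cause.

Gaka, Gato, Voru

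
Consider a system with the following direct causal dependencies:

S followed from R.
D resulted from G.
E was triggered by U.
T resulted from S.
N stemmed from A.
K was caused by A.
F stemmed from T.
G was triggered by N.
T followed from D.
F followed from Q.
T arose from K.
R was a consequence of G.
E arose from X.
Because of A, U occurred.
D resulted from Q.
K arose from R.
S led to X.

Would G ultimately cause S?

Yes

There is a causal chain: G → R → S.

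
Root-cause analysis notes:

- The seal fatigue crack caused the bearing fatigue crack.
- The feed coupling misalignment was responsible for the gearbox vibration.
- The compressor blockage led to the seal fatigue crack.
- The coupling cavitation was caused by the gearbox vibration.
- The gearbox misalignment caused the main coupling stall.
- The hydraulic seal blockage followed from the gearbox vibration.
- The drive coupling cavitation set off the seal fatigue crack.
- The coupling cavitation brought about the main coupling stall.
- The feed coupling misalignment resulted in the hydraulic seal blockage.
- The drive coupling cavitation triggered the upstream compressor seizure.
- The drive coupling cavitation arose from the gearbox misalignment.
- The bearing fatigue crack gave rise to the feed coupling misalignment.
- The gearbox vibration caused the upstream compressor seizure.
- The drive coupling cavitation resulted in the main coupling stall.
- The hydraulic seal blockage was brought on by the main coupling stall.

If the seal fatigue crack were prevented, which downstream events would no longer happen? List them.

Downstream of the seal fatigue crack: the bearing fatigue crack, the feed coupling misalignment, the gearbox vibration, the coupling cavitation, the main coupling stall, the hydraulic seal blockage, the upstream compressor seizure.
Of those, still caused via another path: the main coupling stall, the hydraulic seal blockage, the upstream compressor seizure.
The remainder have no surviving cause.

the bearing fatigue crack, the coupling cavitation, the feed coupling misalignment, the gearbox vibration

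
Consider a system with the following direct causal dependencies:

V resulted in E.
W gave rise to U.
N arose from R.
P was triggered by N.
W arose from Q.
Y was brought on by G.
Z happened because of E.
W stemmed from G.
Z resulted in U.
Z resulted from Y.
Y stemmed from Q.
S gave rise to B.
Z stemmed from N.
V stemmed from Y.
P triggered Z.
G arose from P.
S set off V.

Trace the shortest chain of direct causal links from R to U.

R → N
N → Z
Z → U
Length: 3 steps.

R → N → Z → U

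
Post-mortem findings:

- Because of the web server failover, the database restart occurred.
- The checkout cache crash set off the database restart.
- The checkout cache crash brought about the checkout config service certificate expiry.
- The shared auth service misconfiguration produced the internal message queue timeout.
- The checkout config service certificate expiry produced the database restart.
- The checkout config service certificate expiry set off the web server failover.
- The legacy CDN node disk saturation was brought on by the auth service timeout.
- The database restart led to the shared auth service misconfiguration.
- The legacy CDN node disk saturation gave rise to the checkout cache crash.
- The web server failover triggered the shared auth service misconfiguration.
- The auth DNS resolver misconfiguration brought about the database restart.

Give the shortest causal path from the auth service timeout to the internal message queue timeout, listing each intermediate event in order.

the auth service timeout → the legacy CDN node disk saturation → the checkout cache crash → the database restart → the shared auth service misconfiguration → the internal message queue timeout

the auth service timeout → the legacy CDN node disk saturation
the legacy CDN node disk saturation → the checkout cache crash
the checkout cache crash → the database restart
the database restart → the shared auth service misconfiguration
the shared auth service misconfiguration → the internal message queue timeout
Length: 5 steps.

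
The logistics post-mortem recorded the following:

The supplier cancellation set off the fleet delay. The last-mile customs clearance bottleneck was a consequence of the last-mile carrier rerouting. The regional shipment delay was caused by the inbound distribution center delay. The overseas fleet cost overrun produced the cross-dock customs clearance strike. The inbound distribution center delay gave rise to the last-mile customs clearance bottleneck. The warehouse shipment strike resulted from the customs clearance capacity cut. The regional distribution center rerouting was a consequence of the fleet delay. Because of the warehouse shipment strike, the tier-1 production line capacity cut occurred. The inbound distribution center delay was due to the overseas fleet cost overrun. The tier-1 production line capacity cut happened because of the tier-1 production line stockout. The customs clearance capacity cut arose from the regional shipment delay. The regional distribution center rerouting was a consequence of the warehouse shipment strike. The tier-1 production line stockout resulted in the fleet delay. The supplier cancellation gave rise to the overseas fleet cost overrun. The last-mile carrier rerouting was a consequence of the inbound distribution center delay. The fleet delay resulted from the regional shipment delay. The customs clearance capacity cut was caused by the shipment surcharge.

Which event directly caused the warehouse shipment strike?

the customs clearance capacity cut

Upstream contributors include the supplier cancellation, the overseas fleet cost overrun, the inbound distribution center delay, the regional shipment delay, the shipment surcharge, but only the customs clearance capacity cut feeds directly into the warehouse shipment strike.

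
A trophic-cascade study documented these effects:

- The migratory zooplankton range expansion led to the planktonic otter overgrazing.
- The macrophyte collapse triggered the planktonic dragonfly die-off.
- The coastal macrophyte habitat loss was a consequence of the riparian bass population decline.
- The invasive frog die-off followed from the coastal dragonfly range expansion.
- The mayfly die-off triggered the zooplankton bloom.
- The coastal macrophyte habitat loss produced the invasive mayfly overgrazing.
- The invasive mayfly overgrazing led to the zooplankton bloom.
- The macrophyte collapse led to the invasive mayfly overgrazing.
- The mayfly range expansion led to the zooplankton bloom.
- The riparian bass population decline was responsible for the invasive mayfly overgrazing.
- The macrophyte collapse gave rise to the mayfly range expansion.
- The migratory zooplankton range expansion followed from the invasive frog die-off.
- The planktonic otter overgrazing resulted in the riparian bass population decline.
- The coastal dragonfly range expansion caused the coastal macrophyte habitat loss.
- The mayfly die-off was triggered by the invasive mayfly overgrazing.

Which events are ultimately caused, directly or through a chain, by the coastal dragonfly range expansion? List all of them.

Direct effects: the invasive frog die-off, the coastal macrophyte habitat loss.
2 steps out: the migratory zooplankton range expansion, the invasive mayfly overgrazing.
3 steps out: the planktonic otter overgrazing, the mayfly die-off, the zooplankton bloom.
4 steps out: the riparian bass population decline.
Not reachable from it: the macrophyte collapse, the planktonic dragonfly die-off, the mayfly range expansion.

the coastal macrophyte habitat loss, the invasive frog die-off, the invasive mayfly overgrazing, the mayfly die-off, the migratory zooplankton range expansion, the planktonic otter overgrazing, the riparian bass population decline, the zooplankton bloom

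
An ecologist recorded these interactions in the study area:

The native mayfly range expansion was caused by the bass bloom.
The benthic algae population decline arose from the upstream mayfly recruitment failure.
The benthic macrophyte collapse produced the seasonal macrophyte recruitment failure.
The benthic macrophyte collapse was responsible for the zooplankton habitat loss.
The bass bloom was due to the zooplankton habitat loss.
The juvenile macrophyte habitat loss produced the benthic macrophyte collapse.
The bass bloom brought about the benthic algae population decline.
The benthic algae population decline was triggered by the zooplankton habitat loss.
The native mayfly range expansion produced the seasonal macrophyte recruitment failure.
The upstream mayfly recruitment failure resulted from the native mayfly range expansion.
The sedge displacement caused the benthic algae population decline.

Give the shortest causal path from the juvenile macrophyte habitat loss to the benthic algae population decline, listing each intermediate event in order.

the juvenile macrophyte habitat loss → the benthic macrophyte collapse
the benthic macrophyte collapse → the zooplankton habitat loss
the zooplankton habitat loss → the benthic algae population decline
Length: 3 steps.

the juvenile macrophyte habitat loss → the benthic macrophyte collapse → the zooplankton habitat loss → the benthic algae population decline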